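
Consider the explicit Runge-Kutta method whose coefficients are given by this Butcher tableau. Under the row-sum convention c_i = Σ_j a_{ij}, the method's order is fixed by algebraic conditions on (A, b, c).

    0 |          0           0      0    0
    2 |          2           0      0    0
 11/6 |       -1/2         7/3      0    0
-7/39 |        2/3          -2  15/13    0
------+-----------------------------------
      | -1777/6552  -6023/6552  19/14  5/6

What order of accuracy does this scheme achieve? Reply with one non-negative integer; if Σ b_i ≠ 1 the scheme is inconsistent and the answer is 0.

2

b = (-1777/6552, -6023/6552, 19/14, 5/6)
c = (0, 2, 11/6, -7/39)
Ac = (0, 0, 14/3, -49/26)
Σ b_i: (-1777/6552)·1 + (-6023/6552)·1 + 19/14·1 + 5/6·1 = 1 ✓
b·c: (-6023/6552)·2 + 19/14·11/6 + 5/6·(-7/39) = 1/2 ✓
b·c²: (-6023/6552)·4 + 19/14·121/36 + 5/6·49/1521 = 232865/255528 ≠ 1/3 ⇒ order 2.
b·Ac: 19/14·14/3 + 5/6·(-49/26) = 743/156 ≠ 1/6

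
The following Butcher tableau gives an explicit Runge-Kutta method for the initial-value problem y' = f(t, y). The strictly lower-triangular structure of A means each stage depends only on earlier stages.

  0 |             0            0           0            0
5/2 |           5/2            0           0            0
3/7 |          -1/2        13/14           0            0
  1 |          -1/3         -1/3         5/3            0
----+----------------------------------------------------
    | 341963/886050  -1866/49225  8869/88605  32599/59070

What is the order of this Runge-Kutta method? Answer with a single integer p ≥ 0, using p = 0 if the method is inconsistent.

3

b = (341963/886050, -1866/49225, 8869/88605, 32599/59070)
c = (0, 5/2, 3/7, 1)
Ac = (0, 0, 65/28, -5/42)
Σ b_i: 341963/886050·1 + (-1866/49225)·1 + 8869/88605·1 + 32599/59070·1 = 1 ✓
b·c: (-1866/49225)·5/2 + 8869/88605·3/7 + 32599/59070·1 = 1/2 ✓
b·c²: (-1866/49225)·25/4 + 8869/88605·9/49 + 32599/59070·1 = 1/3 ✓
b·Ac: 8869/88605·65/28 + 32599/59070·(-5/42) = 1/6 ✓
b·c³: (-1866/49225)·125/8 + 8869/88605·27/343 + 32599/59070·1 = -26923/826980 ≠ 1/4 ⇒ order 3.
b·(c∘Ac): 8869/88605·195/196 + 32599/59070·(-5/42) = 1201/35442 ≠ 1/8
b·Ac²: 8869/88605·325/56 + 32599/59070·(-1045/588) = -11023/27566 ≠ 1/12
b·A²c: 32599/59070·325/84 = 302705/141768 ≠ 1/24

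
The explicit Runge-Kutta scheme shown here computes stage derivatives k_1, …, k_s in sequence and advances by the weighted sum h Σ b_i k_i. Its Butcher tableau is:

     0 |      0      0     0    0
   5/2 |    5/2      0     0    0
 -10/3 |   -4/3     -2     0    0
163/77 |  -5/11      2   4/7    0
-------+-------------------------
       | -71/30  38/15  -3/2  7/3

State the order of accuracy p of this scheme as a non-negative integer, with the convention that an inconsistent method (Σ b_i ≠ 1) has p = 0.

1

b = (-71/30, 38/15, -3/2, 7/3)
c = (0, 5/2, -10/3, 163/77)
Ac = (0, 0, -5, 65/21)
Σ b_i: (-71/30)·1 + 38/15·1 + (-3/2)·1 + 7/3·1 = 1 ✓
b·c: 38/15·5/2 + (-3/2)·(-10/3) + 7/3·163/77 = 179/11 ≠ 1/2 ⇒ order 1.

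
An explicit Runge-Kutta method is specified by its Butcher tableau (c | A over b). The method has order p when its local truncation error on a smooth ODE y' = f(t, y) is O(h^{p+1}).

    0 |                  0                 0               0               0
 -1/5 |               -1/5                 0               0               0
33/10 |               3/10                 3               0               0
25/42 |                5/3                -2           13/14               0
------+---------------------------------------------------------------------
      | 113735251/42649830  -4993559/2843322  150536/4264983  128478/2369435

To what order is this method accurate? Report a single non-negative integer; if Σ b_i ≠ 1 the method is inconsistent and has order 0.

3

b = (113735251/42649830, -4993559/2843322, 150536/4264983, 128478/2369435)
c = (0, -1/5, 33/10, 25/42)
Ac = (0, 0, -3/5, 97/28)
Σ b_i: 113735251/42649830·1 + (-4993559/2843322)·1 + 150536/4264983·1 + 128478/2369435·1 = 1 ✓
b·c: (-4993559/2843322)·(-1/5) + 150536/4264983·33/10 + 128478/2369435·25/42 = 1/2 ✓
b·c²: (-4993559/2843322)·1/25 + 150536/4264983·1089/100 + 128478/2369435·625/1764 = 1/3 ✓
b·Ac: 150536/4264983·(-3/5) + 128478/2369435·97/28 = 1/6 ✓
b·c³: (-4993559/2843322)·(-1/125) + 150536/4264983·35937/1000 + 128478/2369435·15625/74088 = 3862955083/2985488100 ≠ 1/4 ⇒ order 3.
b·(c∘Ac): 150536/4264983·(-99/50) + 128478/2369435·2425/1176 = 1986833/47388700 ≠ 1/8
b·Ac²: 150536/4264983·3/25 + 128478/2369435·2809/280 = 77936723/142166100 ≠ 1/12
b·A²c: 128478/2369435·(-39/70) = -357903/11847175 ≠ 1/24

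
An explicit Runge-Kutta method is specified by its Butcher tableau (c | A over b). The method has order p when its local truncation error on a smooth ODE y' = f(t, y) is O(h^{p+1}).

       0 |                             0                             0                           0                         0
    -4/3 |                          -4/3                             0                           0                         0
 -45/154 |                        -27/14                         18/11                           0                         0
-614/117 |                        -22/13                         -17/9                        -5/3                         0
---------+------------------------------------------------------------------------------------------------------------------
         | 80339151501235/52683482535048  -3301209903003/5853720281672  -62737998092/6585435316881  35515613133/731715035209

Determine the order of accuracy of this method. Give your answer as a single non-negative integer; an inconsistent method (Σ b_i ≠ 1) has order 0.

3

b = (80339151501235/52683482535048, -3301209903003/5853720281672, -62737998092/6585435316881, 35515613133/731715035209)
c = (0, -4/3, -45/154, -614/117)
Ac = (0, 0, -24/11, 12497/4158)
Σ b_i: 80339151501235/52683482535048·1 + (-3301209903003/5853720281672)·1 + (-62737998092/6585435316881)·1 + 35515613133/731715035209·1 = 1 ✓
b·c: (-3301209903003/5853720281672)·(-4/3) + (-62737998092/6585435316881)·(-45/154) + 35515613133/731715035209·(-614/117) = 1/2 ✓
b·c²: (-3301209903003/5853720281672)·16/9 + (-62737998092/6585435316881)·2025/23716 + 35515613133/731715035209·376996/13689 = 1/3 ✓
b·Ac: (-62737998092/6585435316881)·(-24/11) + 35515613133/731715035209·12497/4158 = 1/6 ✓
b·c³: (-3301209903003/5853720281672)·(-64/27) + (-62737998092/6585435316881)·(-91125/3652264) + 35515613133/731715035209·(-231475544/1601613) = -224574779365793743/39552124513187286 ≠ 1/4 ⇒ order 3.
b·(c∘Ac): (-62737998092/6585435316881)·540/847 + 35515613133/731715035209·(-3836579/243243) = -5081566147181/6585435316881 ≠ 1/8
b·Ac²: (-62737998092/6585435316881)·32/11 + 35515613133/731715035209·(-6724127/1920996) = -400818575567719/2028314077599348 ≠ 1/12
b·A²c: 35515613133/731715035209·40/11 = 129147684120/731715035209 ≠ 1/24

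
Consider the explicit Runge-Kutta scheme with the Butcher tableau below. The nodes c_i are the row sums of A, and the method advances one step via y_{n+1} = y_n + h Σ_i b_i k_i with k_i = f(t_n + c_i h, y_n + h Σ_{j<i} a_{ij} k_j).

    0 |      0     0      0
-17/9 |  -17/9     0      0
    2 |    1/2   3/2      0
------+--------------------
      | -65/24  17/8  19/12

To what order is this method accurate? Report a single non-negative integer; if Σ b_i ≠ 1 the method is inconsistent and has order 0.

1

b = (-65/24, 17/8, 19/12)
c = (0, -17/9, 2)
Ac = (0, 0, -17/6)
Σ b_i: (-65/24)·1 + 17/8·1 + 19/12·1 = 1 ✓
b·c: 17/8·(-17/9) + 19/12·2 = -61/72 ≠ 1/2 ⇒ order 1.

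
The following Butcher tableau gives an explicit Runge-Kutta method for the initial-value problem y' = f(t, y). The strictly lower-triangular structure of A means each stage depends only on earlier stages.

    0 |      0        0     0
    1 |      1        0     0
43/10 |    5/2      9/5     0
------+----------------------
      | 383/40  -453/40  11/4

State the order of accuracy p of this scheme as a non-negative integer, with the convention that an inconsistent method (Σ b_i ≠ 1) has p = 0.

b = (383/40, -453/40, 11/4)
c = (0, 1, 43/10)
Ac = (0, 0, 9/5)
Σ b_i: 383/40·1 + (-453/40)·1 + 11/4·1 = 1 ✓
b·c: (-453/40)·1 + 11/4·43/10 = 1/2 ✓
b·c²: (-453/40)·1 + 11/4·1849/100 = 15809/400 ≠ 1/3 ⇒ order 2.
b·Ac: 11/4·9/5 = 99/20 ≠ 1/6

2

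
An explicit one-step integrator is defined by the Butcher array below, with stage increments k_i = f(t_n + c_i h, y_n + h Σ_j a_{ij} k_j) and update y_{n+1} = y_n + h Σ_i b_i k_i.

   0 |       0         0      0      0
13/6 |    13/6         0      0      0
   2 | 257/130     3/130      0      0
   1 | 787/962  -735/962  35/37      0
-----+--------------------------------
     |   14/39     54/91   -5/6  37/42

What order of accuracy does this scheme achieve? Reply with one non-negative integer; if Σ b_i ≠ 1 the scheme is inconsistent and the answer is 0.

b = (14/39, 54/91, -5/6, 37/42)
c = (0, 13/6, 2, 1)
Ac = (0, 0, 1/20, 35/148)
Σ b_i: 14/39·1 + 54/91·1 + (-5/6)·1 + 37/42·1 = 1 ✓
b·c: 54/91·13/6 + (-5/6)·2 + 37/42·1 = 1/2 ✓
b·c²: 54/91·169/36 + (-5/6)·4 + 37/42·1 = 1/3 ✓
b·Ac: (-5/6)·1/20 + 37/42·35/148 = 1/6 ✓
b·c³: 54/91·2197/216 + (-5/6)·8 + 37/42·1 = 1/4 ✓
b·(c∘Ac): (-5/6)·1/10 + 37/42·35/148 = 1/8 ✓
b·Ac²: (-5/6)·13/120 + 37/42·175/888 = 1/12 ✓
b·A²c: 37/42·7/148 = 1/24 ✓; 4 stages ⇒ order 4.

4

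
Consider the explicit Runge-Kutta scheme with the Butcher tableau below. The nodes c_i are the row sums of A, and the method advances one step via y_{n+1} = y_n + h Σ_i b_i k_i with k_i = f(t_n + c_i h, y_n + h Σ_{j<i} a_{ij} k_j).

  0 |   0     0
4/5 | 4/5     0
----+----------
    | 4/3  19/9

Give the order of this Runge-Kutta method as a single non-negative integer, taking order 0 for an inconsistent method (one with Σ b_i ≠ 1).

0

b = (4/3, 19/9)
c = (0, 4/5)
Σ b_i: 4/3·1 + 19/9·1 = 31/9 ≠ 1 ⇒ order 0.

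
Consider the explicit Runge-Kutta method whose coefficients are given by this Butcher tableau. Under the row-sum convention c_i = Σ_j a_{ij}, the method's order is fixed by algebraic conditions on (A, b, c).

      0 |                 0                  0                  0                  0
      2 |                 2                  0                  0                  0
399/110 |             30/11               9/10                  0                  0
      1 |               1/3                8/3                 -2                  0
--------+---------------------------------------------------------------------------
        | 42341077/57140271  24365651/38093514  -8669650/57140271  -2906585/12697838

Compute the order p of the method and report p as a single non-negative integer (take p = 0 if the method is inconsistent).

b = (42341077/57140271, 24365651/38093514, -8669650/57140271, -2906585/12697838)
c = (0, 2, 399/110, 1)
Ac = (0, 0, 9/5, -317/165)
Σ b_i: 42341077/57140271·1 + 24365651/38093514·1 + (-8669650/57140271)·1 + (-2906585/12697838)·1 = 1 ✓
b·c: 24365651/38093514·2 + (-8669650/57140271)·399/110 + (-2906585/12697838)·1 = 1/2 ✓
b·c²: 24365651/38093514·4 + (-8669650/57140271)·159201/12100 + (-2906585/12697838)·1 = 1/3 ✓
b·Ac: (-8669650/57140271)·9/5 + (-2906585/12697838)·(-317/165) = 1/6 ✓
b·c³: 24365651/38093514·8 + (-8669650/57140271)·63521199/1331000 + (-2906585/12697838)·1 = -9859359559/4190286540 ≠ 1/4 ⇒ order 3.
b·(c∘Ac): (-8669650/57140271)·3591/550 + (-2906585/12697838)·(-317/165) = -20984123/38093514 ≠ 1/8
b·Ac²: (-8669650/57140271)·18/5 + (-2906585/12697838)·(-284003/18150) = 12719918941/4190286540 ≠ 1/12
b·A²c: (-2906585/12697838)·(-18/5) = 5231853/6348919 ≠ 1/24

3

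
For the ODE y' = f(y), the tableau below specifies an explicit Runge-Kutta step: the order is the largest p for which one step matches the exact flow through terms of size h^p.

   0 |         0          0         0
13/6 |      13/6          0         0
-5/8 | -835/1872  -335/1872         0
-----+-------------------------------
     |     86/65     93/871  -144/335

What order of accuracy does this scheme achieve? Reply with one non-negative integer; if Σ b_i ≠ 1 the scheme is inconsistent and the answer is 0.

3

b = (86/65, 93/871, -144/335)
c = (0, 13/6, -5/8)
Ac = (0, 0, -335/864)
Σ b_i: 86/65·1 + 93/871·1 + (-144/335)·1 = 1 ✓
b·c: 93/871·13/6 + (-144/335)·(-5/8) = 1/2 ✓
b·c²: 93/871·169/36 + (-144/335)·25/64 = 1/3 ✓
b·Ac: (-144/335)·(-335/864) = 1/6 ✓; 3 stages ⇒ order 3.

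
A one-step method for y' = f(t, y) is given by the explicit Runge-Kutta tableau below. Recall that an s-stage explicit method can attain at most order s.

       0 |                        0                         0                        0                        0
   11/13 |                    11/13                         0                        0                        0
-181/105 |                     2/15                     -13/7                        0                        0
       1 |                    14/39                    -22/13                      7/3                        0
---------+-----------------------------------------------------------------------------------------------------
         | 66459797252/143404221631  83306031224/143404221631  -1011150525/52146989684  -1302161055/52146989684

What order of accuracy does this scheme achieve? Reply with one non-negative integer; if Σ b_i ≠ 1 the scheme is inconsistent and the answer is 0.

b = (66459797252/143404221631, 83306031224/143404221631, -1011150525/52146989684, -1302161055/52146989684)
c = (0, 11/13, -181/105, 1)
Ac = (0, 0, -11/7, -41479/7605)
Σ b_i: 66459797252/143404221631·1 + 83306031224/143404221631·1 + (-1011150525/52146989684)·1 + (-1302161055/52146989684)·1 = 1 ✓
b·c: 83306031224/143404221631·11/13 + (-1011150525/52146989684)·(-181/105) + (-1302161055/52146989684)·1 = 1/2 ✓
b·c²: 83306031224/143404221631·121/169 + (-1011150525/52146989684)·32761/11025 + (-1302161055/52146989684)·1 = 1/3 ✓
b·Ac: (-1011150525/52146989684)·(-11/7) + (-1302161055/52146989684)·(-41479/7605) = 1/6 ✓
b·c³: 83306031224/143404221631·1331/2197 + (-1011150525/52146989684)·(-5929741/1157625) + (-1302161055/52146989684)·1 = 45515191339727/106770961377990 ≠ 1/4 ⇒ order 3.
b·(c∘Ac): (-1011150525/52146989684)·1991/735 + (-1302161055/52146989684)·(-41479/7605) = 3272374168/39110242263 ≠ 1/8
b·Ac²: (-1011150525/52146989684)·(-121/91) + (-1302161055/52146989684)·59397967/10380825 = -12502708647083/106770961377990 ≠ 1/12
b·A²c: (-1302161055/52146989684)·(-11/3) = 4774590535/52146989684 ≠ 1/24

3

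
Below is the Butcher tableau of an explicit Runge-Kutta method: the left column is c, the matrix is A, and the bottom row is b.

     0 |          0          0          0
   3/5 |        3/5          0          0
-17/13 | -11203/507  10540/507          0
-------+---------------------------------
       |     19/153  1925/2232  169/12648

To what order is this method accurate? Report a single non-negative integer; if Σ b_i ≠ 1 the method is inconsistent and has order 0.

b = (19/153, 1925/2232, 169/12648)
c = (0, 3/5, -17/13)
Ac = (0, 0, 2108/169)
Σ b_i: 19/153·1 + 1925/2232·1 + 169/12648·1 = 1 ✓
b·c: 1925/2232·3/5 + 169/12648·(-17/13) = 1/2 ✓
b·c²: 1925/2232·9/25 + 169/12648·289/169 = 1/3 ✓
b·Ac: 169/12648·2108/169 = 1/6 ✓; 3 stages ⇒ order 3.

3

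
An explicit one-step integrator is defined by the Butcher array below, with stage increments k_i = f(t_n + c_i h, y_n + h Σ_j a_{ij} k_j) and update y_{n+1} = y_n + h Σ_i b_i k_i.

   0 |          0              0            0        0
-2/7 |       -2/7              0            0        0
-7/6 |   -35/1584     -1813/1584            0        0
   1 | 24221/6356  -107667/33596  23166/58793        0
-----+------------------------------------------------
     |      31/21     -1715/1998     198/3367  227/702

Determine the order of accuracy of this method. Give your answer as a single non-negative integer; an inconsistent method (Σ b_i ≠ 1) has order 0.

4

b = (31/21, -1715/1998, 198/3367, 227/702)
c = (0, -2/7, -7/6, 1)
Ac = (0, 0, 259/792, 207/454)
Σ b_i: 31/21·1 + (-1715/1998)·1 + 198/3367·1 + 227/702·1 = 1 ✓
b·c: (-1715/1998)·(-2/7) + 198/3367·(-7/6) + 227/702·1 = 1/2 ✓
b·c²: (-1715/1998)·4/49 + 198/3367·49/36 + 227/702·1 = 1/3 ✓
b·Ac: 198/3367·259/792 + 227/702·207/454 = 1/6 ✓
b·c³: (-1715/1998)·(-8/343) + 198/3367·(-343/216) + 227/702·1 = 1/4 ✓
b·(c∘Ac): 198/3367·(-1813/4752) + 227/702·207/454 = 1/8 ✓
b·Ac²: 198/3367·(-37/396) + 227/702·873/3178 = 1/12 ✓
b·A²c: 227/702·117/908 = 1/24 ✓; 4 stages ⇒ order 4.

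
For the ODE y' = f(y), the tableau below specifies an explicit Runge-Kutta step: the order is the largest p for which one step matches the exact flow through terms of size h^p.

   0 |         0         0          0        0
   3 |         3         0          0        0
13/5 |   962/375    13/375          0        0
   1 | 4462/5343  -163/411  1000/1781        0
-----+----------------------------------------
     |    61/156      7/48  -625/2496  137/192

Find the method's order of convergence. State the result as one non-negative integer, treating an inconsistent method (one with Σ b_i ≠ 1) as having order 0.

4

b = (61/156, 7/48, -625/2496, 137/192)
c = (0, 3, 13/5, 1)
Ac = (0, 0, 13/125, 37/137)
Σ b_i: 61/156·1 + 7/48·1 + (-625/2496)·1 + 137/192·1 = 1 ✓
b·c: 7/48·3 + (-625/2496)·13/5 + 137/192·1 = 1/2 ✓
b·c²: 7/48·9 + (-625/2496)·169/25 + 137/192·1 = 1/3 ✓
b·Ac: (-625/2496)·13/125 + 137/192·37/137 = 1/6 ✓
b·c³: 7/48·27 + (-625/2496)·2197/125 + 137/192·1 = 1/4 ✓
b·(c∘Ac): (-625/2496)·169/625 + 137/192·37/137 = 1/8 ✓
b·Ac²: (-625/2496)·39/125 + 137/192·31/137 = 1/12 ✓
b·A²c: 137/192·8/137 = 1/24 ✓; 4 stages ⇒ order 4.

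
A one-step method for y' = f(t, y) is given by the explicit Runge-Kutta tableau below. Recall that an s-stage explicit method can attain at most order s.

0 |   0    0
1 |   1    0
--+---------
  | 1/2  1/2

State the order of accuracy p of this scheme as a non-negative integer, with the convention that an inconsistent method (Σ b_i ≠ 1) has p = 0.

2

b = (1/2, 1/2)
c = (0, 1)
Σ b_i: 1/2·1 + 1/2·1 = 1 ✓
b·c: 1/2·1 = 1/2 ✓; 2 stages ⇒ order 2.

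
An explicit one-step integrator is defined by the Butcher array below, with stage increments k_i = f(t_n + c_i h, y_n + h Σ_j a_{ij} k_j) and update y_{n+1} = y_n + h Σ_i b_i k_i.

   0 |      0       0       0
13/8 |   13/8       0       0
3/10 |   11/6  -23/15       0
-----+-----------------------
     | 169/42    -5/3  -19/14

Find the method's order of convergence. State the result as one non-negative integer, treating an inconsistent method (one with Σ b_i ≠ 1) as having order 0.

1

b = (169/42, -5/3, -19/14)
c = (0, 13/8, 3/10)
Ac = (0, 0, -299/120)
Σ b_i: 169/42·1 + (-5/3)·1 + (-19/14)·1 = 1 ✓
b·c: (-5/3)·13/8 + (-19/14)·3/10 = -2617/840 ≠ 1/2 ⇒ order 1.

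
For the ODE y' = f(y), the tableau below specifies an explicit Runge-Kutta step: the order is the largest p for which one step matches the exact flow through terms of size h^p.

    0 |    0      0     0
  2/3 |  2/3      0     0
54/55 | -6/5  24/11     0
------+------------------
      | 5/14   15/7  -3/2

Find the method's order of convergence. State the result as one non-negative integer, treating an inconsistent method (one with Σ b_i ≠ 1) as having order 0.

1

b = (5/14, 15/7, -3/2)
c = (0, 2/3, 54/55)
Ac = (0, 0, 16/11)
Σ b_i: 5/14·1 + 15/7·1 + (-3/2)·1 = 1 ✓
b·c: 15/7·2/3 + (-3/2)·54/55 = -17/385 ≠ 1/2 ⇒ order 1.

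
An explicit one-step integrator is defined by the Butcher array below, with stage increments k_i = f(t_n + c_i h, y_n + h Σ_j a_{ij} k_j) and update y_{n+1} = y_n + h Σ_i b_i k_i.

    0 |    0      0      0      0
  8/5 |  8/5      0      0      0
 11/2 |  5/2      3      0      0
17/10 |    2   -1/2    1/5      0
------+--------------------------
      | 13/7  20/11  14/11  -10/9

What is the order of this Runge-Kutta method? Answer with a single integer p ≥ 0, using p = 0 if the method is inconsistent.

0

b = (13/7, 20/11, 14/11, -10/9)
c = (0, 8/5, 11/2, 17/10)
Ac = (0, 0, 24/5, 3/10)
Σ b_i: 13/7·1 + 20/11·1 + 14/11·1 + (-10/9)·1 = 2659/693 ≠ 1 ⇒ order 0.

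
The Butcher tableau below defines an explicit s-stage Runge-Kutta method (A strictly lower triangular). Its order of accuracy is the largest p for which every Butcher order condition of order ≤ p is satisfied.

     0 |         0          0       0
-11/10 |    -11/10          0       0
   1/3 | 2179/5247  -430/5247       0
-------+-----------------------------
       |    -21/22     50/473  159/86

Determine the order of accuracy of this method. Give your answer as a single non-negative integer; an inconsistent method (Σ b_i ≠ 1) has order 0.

3

b = (-21/22, 50/473, 159/86)
c = (0, -11/10, 1/3)
Ac = (0, 0, 43/477)
Σ b_i: (-21/22)·1 + 50/473·1 + 159/86·1 = 1 ✓
b·c: 50/473·(-11/10) + 159/86·1/3 = 1/2 ✓
b·c²: 50/473·121/100 + 159/86·1/9 = 1/3 ✓
b·Ac: 159/86·43/477 = 1/6 ✓; 3 stages ⇒ order 3.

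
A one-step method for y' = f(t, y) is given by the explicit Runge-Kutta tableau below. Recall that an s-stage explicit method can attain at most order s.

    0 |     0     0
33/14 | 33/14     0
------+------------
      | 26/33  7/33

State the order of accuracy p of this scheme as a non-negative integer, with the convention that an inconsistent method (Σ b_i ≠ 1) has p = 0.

b = (26/33, 7/33)
c = (0, 33/14)
Σ b_i: 26/33·1 + 7/33·1 = 1 ✓
b·c: 7/33·33/14 = 1/2 ✓; 2 stages ⇒ order 2.

2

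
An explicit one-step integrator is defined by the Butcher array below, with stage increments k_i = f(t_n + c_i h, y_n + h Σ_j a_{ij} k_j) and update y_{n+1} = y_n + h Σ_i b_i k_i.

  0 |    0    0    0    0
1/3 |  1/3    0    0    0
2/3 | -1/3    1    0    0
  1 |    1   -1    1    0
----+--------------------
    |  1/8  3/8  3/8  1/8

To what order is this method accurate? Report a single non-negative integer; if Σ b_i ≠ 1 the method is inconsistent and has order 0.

4

b = (1/8, 3/8, 3/8, 1/8)
c = (0, 1/3, 2/3, 1)
Ac = (0, 0, 1/3, 1/3)
Σ b_i: 1/8·1 + 3/8·1 + 3/8·1 + 1/8·1 = 1 ✓
b·c: 3/8·1/3 + 3/8·2/3 + 1/8·1 = 1/2 ✓
b·c²: 3/8·1/9 + 3/8·4/9 + 1/8·1 = 1/3 ✓
b·Ac: 3/8·1/3 + 1/8·1/3 = 1/6 ✓
b·c³: 3/8·1/27 + 3/8·8/27 + 1/8·1 = 1/4 ✓
b·(c∘Ac): 3/8·2/9 + 1/8·1/3 = 1/8 ✓
b·Ac²: 3/8·1/9 + 1/8·1/3 = 1/12 ✓
b·A²c: 1/8·1/3 = 1/24 ✓; 4 stages ⇒ order 4.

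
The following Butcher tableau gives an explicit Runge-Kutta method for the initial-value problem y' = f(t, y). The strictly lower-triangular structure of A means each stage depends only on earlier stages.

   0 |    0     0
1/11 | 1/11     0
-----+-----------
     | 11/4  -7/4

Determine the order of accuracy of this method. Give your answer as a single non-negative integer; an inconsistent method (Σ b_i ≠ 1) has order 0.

b = (11/4, -7/4)
c = (0, 1/11)
Σ b_i: 11/4·1 + (-7/4)·1 = 1 ✓
b·c: (-7/4)·1/11 = -7/44 ≠ 1/2 ⇒ order 1.

1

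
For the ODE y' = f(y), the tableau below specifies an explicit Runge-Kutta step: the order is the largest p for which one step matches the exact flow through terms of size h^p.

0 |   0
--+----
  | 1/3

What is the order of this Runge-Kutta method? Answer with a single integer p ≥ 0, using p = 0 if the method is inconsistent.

0

b = (1/3)
c = (0)
Σ b_i: 1/3·1 = 1/3 ≠ 1 ⇒ order 0.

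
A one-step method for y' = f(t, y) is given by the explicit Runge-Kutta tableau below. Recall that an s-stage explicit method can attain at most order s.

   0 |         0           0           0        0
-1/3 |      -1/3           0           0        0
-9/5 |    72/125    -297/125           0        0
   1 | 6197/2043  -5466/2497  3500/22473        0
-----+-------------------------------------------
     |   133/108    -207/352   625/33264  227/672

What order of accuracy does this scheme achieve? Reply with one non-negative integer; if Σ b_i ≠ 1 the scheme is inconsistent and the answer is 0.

4

b = (133/108, -207/352, 625/33264, 227/672)
c = (0, -1/3, -9/5, 1)
Ac = (0, 0, 99/125, 102/227)
Σ b_i: 133/108·1 + (-207/352)·1 + 625/33264·1 + 227/672·1 = 1 ✓
b·c: (-207/352)·(-1/3) + 625/33264·(-9/5) + 227/672·1 = 1/2 ✓
b·c²: (-207/352)·1/9 + 625/33264·81/25 + 227/672·1 = 1/3 ✓
b·Ac: 625/33264·99/125 + 227/672·102/227 = 1/6 ✓
b·c³: (-207/352)·(-1/27) + 625/33264·(-729/125) + 227/672·1 = 1/4 ✓
b·(c∘Ac): 625/33264·(-891/625) + 227/672·102/227 = 1/8 ✓
b·Ac²: 625/33264·(-33/125) + 227/672·178/681 = 1/12 ✓
b·A²c: 227/672·28/227 = 1/24 ✓; 4 stages ⇒ order 4.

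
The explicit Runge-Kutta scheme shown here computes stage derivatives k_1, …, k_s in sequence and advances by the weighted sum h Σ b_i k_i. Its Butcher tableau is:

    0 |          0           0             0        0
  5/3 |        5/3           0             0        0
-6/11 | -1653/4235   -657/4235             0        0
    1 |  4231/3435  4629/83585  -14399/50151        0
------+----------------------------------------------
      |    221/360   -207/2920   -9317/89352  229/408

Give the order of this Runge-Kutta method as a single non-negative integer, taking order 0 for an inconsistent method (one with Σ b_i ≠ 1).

b = (221/360, -207/2920, -9317/89352, 229/408)
c = (0, 5/3, -6/11, 1)
Ac = (0, 0, -219/847, 57/229)
Σ b_i: 221/360·1 + (-207/2920)·1 + (-9317/89352)·1 + 229/408·1 = 1 ✓
b·c: (-207/2920)·5/3 + (-9317/89352)·(-6/11) + 229/408·1 = 1/2 ✓
b·c²: (-207/2920)·25/9 + (-9317/89352)·36/121 + 229/408·1 = 1/3 ✓
b·Ac: (-9317/89352)·(-219/847) + 229/408·57/229 = 1/6 ✓
b·c³: (-207/2920)·125/27 + (-9317/89352)·(-216/1331) + 229/408·1 = 1/4 ✓
b·(c∘Ac): (-9317/89352)·1314/9317 + 229/408·57/229 = 1/8 ✓
b·Ac²: (-9317/89352)·(-365/847) + 229/408·47/687 = 1/12 ✓
b·A²c: 229/408·17/229 = 1/24 ✓; 4 stages ⇒ order 4.

4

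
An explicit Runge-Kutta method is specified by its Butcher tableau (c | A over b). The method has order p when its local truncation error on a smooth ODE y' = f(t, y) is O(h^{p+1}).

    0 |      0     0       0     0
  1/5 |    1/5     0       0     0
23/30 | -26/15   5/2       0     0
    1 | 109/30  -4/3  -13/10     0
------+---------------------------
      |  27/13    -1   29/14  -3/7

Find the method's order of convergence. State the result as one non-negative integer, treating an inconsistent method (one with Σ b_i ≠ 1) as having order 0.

0

b = (27/13, -1, 29/14, -3/7)
c = (0, 1/5, 23/30, 1)
Ac = (0, 0, 1/2, -379/300)
Σ b_i: 27/13·1 + (-1)·1 + 29/14·1 + (-3/7)·1 = 495/182 ≠ 1 ⇒ order 0.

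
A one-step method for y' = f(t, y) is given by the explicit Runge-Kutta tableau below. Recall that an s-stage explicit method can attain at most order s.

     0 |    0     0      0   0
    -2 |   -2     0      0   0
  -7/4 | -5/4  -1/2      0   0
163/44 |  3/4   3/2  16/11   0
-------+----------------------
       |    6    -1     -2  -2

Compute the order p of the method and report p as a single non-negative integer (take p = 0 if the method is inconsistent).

1

b = (6, -1, -2, -2)
c = (0, -2, -7/4, 163/44)
Ac = (0, 0, 1, -61/11)
Σ b_i: 6·1 + (-1)·1 + (-2)·1 + (-2)·1 = 1 ✓
b·c: (-1)·(-2) + (-2)·(-7/4) + (-2)·163/44 = -21/11 ≠ 1/2 ⇒ order 1.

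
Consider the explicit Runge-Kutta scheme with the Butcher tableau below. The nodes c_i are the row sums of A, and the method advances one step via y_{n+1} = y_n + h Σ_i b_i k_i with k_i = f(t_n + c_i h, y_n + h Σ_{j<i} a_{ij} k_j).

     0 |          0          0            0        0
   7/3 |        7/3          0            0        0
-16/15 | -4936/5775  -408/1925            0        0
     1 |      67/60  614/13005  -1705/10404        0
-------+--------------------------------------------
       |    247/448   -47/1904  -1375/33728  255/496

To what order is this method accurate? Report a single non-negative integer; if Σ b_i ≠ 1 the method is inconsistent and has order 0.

4

b = (247/448, -47/1904, -1375/33728, 255/496)
c = (0, 7/3, -16/15, 1)
Ac = (0, 0, -136/275, 218/765)
Σ b_i: 247/448·1 + (-47/1904)·1 + (-1375/33728)·1 + 255/496·1 = 1 ✓
b·c: (-47/1904)·7/3 + (-1375/33728)·(-16/15) + 255/496·1 = 1/2 ✓
b·c²: (-47/1904)·49/9 + (-1375/33728)·256/225 + 255/496·1 = 1/3 ✓
b·Ac: (-1375/33728)·(-136/275) + 255/496·218/765 = 1/6 ✓
b·c³: (-47/1904)·343/27 + (-1375/33728)·(-4096/3375) + 255/496·1 = 1/4 ✓
b·(c∘Ac): (-1375/33728)·2176/4125 + 255/496·218/765 = 1/8 ✓
b·Ac²: (-1375/33728)·(-952/825) + 255/496·6/85 = 1/12 ✓
b·A²c: 255/496·62/765 = 1/24 ✓; 4 stages ⇒ order 4.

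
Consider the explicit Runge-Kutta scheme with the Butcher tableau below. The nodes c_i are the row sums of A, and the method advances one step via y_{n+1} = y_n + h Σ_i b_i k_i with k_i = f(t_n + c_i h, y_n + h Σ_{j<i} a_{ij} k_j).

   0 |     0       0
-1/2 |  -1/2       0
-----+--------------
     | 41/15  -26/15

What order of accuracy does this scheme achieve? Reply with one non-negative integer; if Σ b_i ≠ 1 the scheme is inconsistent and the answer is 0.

b = (41/15, -26/15)
c = (0, -1/2)
Σ b_i: 41/15·1 + (-26/15)·1 = 1 ✓
b·c: (-26/15)·(-1/2) = 13/15 ≠ 1/2 ⇒ order 1.

1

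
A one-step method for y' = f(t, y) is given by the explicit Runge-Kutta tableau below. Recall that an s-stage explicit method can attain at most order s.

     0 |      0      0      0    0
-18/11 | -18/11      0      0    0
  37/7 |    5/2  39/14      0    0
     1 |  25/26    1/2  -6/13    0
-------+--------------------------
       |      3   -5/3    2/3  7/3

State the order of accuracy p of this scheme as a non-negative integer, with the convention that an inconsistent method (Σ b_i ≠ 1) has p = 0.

0

b = (3, -5/3, 2/3, 7/3)
c = (0, -18/11, 37/7, 1)
Ac = (0, 0, -351/77, -3261/1001)
Σ b_i: 3·1 + (-5/3)·1 + 2/3·1 + 7/3·1 = 13/3 ≠ 1 ⇒ order 0.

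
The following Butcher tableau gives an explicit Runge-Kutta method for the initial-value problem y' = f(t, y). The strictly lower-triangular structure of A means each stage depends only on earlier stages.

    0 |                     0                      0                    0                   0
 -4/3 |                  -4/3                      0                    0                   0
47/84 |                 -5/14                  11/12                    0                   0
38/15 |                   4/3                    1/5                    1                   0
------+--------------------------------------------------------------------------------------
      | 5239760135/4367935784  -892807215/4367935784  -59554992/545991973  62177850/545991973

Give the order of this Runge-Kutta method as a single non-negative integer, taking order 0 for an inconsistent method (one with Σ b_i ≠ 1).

3

b = (5239760135/4367935784, -892807215/4367935784, -59554992/545991973, 62177850/545991973)
c = (0, -4/3, 47/84, 38/15)
Ac = (0, 0, -11/9, 41/140)
Σ b_i: 5239760135/4367935784·1 + (-892807215/4367935784)·1 + (-59554992/545991973)·1 + 62177850/545991973·1 = 1 ✓
b·c: (-892807215/4367935784)·(-4/3) + (-59554992/545991973)·47/84 + 62177850/545991973·38/15 = 1/2 ✓
b·c²: (-892807215/4367935784)·16/9 + (-59554992/545991973)·2209/7056 + 62177850/545991973·1444/225 = 1/3 ✓
b·Ac: (-59554992/545991973)·(-11/9) + 62177850/545991973·41/140 = 1/6 ✓
b·c³: (-892807215/4367935784)·(-64/27) + (-59554992/545991973)·103823/592704 + 62177850/545991973·54872/3375 = 1593917430493/687949885980 ≠ 1/4 ⇒ order 3.
b·(c∘Ac): (-59554992/545991973)·(-517/756) + 62177850/545991973·779/1050 = 781717183/4913927757 ≠ 1/8
b·Ac²: (-59554992/545991973)·44/27 + 62177850/545991973·2621/3920 = -27961452901/275179954392 ≠ 1/12
b·A²c: 62177850/545991973·(-11/9) = -75995150/545991973 ≠ 1/24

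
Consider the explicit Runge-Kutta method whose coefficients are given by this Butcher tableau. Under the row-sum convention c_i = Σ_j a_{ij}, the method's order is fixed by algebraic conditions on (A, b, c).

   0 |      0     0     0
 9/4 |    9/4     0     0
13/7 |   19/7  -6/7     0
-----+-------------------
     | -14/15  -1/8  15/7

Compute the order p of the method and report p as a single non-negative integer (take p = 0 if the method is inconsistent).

0

b = (-14/15, -1/8, 15/7)
c = (0, 9/4, 13/7)
Ac = (0, 0, -27/14)
Σ b_i: (-14/15)·1 + (-1/8)·1 + 15/7·1 = 911/840 ≠ 1 ⇒ order 0.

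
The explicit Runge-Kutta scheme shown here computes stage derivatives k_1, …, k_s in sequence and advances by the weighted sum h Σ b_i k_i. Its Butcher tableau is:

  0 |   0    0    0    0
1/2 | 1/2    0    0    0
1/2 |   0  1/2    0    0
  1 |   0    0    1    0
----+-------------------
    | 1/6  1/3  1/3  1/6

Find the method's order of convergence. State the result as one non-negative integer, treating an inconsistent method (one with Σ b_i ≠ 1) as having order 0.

b = (1/6, 1/3, 1/3, 1/6)
c = (0, 1/2, 1/2, 1)
Ac = (0, 0, 1/4, 1/2)
Σ b_i: 1/6·1 + 1/3·1 + 1/3·1 + 1/6·1 = 1 ✓
b·c: 1/3·1/2 + 1/3·1/2 + 1/6·1 = 1/2 ✓
b·c²: 1/3·1/4 + 1/3·1/4 + 1/6·1 = 1/3 ✓
b·Ac: 1/3·1/4 + 1/6·1/2 = 1/6 ✓
b·c³: 1/3·1/8 + 1/3·1/8 + 1/6·1 = 1/4 ✓
b·(c∘Ac): 1/3·1/8 + 1/6·1/2 = 1/8 ✓
b·Ac²: 1/3·1/8 + 1/6·1/4 = 1/12 ✓
b·A²c: 1/6·1/4 = 1/24 ✓; 4 stages ⇒ order 4.

4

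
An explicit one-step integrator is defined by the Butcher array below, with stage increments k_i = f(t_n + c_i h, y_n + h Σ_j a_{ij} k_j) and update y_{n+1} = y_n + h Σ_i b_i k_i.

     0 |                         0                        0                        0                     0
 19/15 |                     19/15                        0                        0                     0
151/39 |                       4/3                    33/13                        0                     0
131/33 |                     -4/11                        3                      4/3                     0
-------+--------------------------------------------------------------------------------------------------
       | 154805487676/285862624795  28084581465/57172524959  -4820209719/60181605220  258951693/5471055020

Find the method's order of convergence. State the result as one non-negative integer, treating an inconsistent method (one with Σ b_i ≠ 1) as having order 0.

b = (154805487676/285862624795, 28084581465/57172524959, -4820209719/60181605220, 258951693/5471055020)
c = (0, 19/15, 151/39, 131/33)
Ac = (0, 0, 209/65, 5243/585)
Σ b_i: 154805487676/285862624795·1 + 28084581465/57172524959·1 + (-4820209719/60181605220)·1 + 258951693/5471055020·1 = 1 ✓
b·c: 28084581465/57172524959·19/15 + (-4820209719/60181605220)·151/39 + 258951693/5471055020·131/33 = 1/2 ✓
b·c²: 28084581465/57172524959·361/225 + (-4820209719/60181605220)·22801/1521 + 258951693/5471055020·17161/1089 = 1/3 ✓
b·Ac: (-4820209719/60181605220)·209/65 + 258951693/5471055020·5243/585 = 1/6 ✓
b·c³: 28084581465/57172524959·6859/3375 + (-4820209719/60181605220)·3442951/59319 + 258951693/5471055020·2248091/35937 = -133529122389209/193634314795350 ≠ 1/4 ⇒ order 3.
b·(c∘Ac): (-4820209719/60181605220)·31559/2535 + 258951693/5471055020·686833/19305 = 42273910676/61549368975 ≠ 1/8
b·Ac²: (-4820209719/60181605220)·3971/975 + 258951693/5471055020·2829181/114075 = 1356487209877/1600283593350 ≠ 1/12
b·A²c: 258951693/5471055020·836/195 = 1387715483/6838818775 ≠ 1/24

3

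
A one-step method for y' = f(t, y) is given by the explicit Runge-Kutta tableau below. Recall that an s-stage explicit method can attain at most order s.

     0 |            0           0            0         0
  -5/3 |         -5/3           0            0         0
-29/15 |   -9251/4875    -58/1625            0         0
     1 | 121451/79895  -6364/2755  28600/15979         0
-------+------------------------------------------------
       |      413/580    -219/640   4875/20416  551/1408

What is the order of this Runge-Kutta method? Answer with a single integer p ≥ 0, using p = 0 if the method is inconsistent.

4

b = (413/580, -219/640, 4875/20416, 551/1408)
c = (0, -5/3, -29/15, 1)
Ac = (0, 0, 58/975, 644/1653)
Σ b_i: 413/580·1 + (-219/640)·1 + 4875/20416·1 + 551/1408·1 = 1 ✓
b·c: (-219/640)·(-5/3) + 4875/20416·(-29/15) + 551/1408·1 = 1/2 ✓
b·c²: (-219/640)·25/9 + 4875/20416·841/225 + 551/1408·1 = 1/3 ✓
b·Ac: 4875/20416·58/975 + 551/1408·644/1653 = 1/6 ✓
b·c³: (-219/640)·(-125/27) + 4875/20416·(-24389/3375) + 551/1408·1 = 1/4 ✓
b·(c∘Ac): 4875/20416·(-1682/14625) + 551/1408·644/1653 = 1/8 ✓
b·Ac²: 4875/20416·(-58/585) + 551/1408·452/1653 = 1/12 ✓
b·A²c: 551/1408·176/1653 = 1/24 ✓; 4 stages ⇒ order 4.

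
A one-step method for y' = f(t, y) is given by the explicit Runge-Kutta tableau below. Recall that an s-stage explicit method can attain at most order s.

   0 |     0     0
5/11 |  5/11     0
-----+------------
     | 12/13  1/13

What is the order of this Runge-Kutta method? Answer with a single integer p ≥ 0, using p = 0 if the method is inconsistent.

1

b = (12/13, 1/13)
c = (0, 5/11)
Σ b_i: 12/13·1 + 1/13·1 = 1 ✓
b·c: 1/13·5/11 = 5/143 ≠ 1/2 ⇒ order 1.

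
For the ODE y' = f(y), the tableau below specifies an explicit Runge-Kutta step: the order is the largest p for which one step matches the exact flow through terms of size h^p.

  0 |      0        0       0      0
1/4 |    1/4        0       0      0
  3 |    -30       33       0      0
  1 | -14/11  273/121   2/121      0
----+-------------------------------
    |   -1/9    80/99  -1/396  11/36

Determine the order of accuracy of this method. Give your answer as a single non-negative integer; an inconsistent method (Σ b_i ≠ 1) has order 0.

b = (-1/9, 80/99, -1/396, 11/36)
c = (0, 1/4, 3, 1)
Ac = (0, 0, 33/4, 27/44)
Σ b_i: (-1/9)·1 + 80/99·1 + (-1/396)·1 + 11/36·1 = 1 ✓
b·c: 80/99·1/4 + (-1/396)·3 + 11/36·1 = 1/2 ✓
b·c²: 80/99·1/16 + (-1/396)·9 + 11/36·1 = 1/3 ✓
b·Ac: (-1/396)·33/4 + 11/36·27/44 = 1/6 ✓
b·c³: 80/99·1/64 + (-1/396)·27 + 11/36·1 = 1/4 ✓
b·(c∘Ac): (-1/396)·99/4 + 11/36·27/44 = 1/8 ✓
b·Ac²: (-1/396)·33/16 + 11/36·51/176 = 1/12 ✓
b·A²c: 11/36·3/22 = 1/24 ✓; 4 stages ⇒ order 4.

4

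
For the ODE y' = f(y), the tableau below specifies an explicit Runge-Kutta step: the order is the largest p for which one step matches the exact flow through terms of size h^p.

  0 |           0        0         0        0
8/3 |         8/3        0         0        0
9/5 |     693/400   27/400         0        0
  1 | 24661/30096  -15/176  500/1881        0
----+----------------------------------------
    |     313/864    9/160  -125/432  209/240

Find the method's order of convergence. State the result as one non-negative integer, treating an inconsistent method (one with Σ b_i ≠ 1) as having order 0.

b = (313/864, 9/160, -125/432, 209/240)
c = (0, 8/3, 9/5, 1)
Ac = (0, 0, 9/50, 105/418)
Σ b_i: 313/864·1 + 9/160·1 + (-125/432)·1 + 209/240·1 = 1 ✓
b·c: 9/160·8/3 + (-125/432)·9/5 + 209/240·1 = 1/2 ✓
b·c²: 9/160·64/9 + (-125/432)·81/25 + 209/240·1 = 1/3 ✓
b·Ac: (-125/432)·9/50 + 209/240·105/418 = 1/6 ✓
b·c³: 9/160·512/27 + (-125/432)·729/125 + 209/240·1 = 1/4 ✓
b·(c∘Ac): (-125/432)·81/250 + 209/240·105/418 = 1/8 ✓
b·Ac²: (-125/432)·12/25 + 209/240·160/627 = 1/12 ✓
b·A²c: 209/240·10/209 = 1/24 ✓; 4 stages ⇒ order 4.

4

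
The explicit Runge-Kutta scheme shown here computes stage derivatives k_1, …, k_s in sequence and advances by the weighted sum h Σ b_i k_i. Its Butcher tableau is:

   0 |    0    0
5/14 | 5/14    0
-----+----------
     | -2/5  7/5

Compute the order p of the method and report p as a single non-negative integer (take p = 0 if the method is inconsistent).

b = (-2/5, 7/5)
c = (0, 5/14)
Σ b_i: (-2/5)·1 + 7/5·1 = 1 ✓
b·c: 7/5·5/14 = 1/2 ✓; 2 stages ⇒ order 2.

2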